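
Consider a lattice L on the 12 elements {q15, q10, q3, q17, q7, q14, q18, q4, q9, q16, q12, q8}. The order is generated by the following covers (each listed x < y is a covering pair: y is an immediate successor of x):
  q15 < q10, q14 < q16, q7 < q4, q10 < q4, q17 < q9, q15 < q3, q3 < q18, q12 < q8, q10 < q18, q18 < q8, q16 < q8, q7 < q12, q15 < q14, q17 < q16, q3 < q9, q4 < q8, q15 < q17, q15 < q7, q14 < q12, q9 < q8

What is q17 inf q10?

Common lower bounds of {q17, q10}: q15.
The greatest among these is q15.

q15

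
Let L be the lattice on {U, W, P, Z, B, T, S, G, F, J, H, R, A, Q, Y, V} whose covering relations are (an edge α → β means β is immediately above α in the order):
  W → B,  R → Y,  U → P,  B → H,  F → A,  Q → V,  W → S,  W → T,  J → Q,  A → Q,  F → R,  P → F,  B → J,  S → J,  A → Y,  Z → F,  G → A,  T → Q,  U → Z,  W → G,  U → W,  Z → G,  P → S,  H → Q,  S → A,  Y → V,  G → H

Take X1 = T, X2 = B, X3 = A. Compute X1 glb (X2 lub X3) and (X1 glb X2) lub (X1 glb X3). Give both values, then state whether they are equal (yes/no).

T; W; no

X2 lub X3 = Q, so X1 glb (X2 lub X3) = T glb Q = T.
X1 glb X2 = W and X1 glb X3 = W, so (X1 glb X2) lub (X1 glb X3) = W lub W = W.
Equal: no.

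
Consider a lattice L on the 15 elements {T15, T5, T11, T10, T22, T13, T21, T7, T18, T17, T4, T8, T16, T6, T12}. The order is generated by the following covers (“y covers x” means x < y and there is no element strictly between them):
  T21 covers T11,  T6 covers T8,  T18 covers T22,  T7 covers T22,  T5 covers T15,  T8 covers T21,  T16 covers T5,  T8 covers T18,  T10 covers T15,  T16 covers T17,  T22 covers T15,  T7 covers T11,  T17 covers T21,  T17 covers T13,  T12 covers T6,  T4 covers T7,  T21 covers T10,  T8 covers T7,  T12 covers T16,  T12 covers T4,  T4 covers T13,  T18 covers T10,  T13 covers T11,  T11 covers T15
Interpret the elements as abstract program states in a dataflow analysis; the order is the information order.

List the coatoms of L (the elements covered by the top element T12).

T16, T4, T6

The coatoms are exactly the elements covered by T12: T16, T4, T6.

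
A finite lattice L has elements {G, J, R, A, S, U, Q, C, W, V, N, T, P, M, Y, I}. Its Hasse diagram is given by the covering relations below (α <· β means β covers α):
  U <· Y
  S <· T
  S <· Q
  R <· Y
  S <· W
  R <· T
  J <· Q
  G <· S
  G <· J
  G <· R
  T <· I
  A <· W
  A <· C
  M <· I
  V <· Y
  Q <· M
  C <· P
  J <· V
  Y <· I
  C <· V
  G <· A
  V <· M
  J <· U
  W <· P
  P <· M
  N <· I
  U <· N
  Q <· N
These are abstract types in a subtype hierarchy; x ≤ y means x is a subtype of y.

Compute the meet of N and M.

Q

Common lower bounds of {N, M}: G, J, Q, S.
The greatest among these is Q.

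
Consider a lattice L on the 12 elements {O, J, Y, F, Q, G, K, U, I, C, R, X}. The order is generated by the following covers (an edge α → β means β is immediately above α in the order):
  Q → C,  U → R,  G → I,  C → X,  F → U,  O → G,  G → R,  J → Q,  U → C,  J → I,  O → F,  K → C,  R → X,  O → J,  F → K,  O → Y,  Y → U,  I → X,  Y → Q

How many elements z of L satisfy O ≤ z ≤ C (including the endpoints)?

The interval [O, C] = {C, F, J, K, O, Q, U, Y}, which has 8 elements.

8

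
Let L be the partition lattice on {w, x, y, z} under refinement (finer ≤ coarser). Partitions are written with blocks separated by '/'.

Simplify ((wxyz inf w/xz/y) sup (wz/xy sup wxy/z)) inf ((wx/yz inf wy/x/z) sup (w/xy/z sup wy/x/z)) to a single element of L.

wxy/z

wxyz ∧ w/xz/y = w/xz/y
wz/xy ∨ wxy/z = wxyz
w/xz/y ∨ wxyz = wxyz
wx/yz ∧ wy/x/z = w/x/y/z
w/xy/z ∨ wy/x/z = wxy/z
w/x/y/z ∨ wxy/z = wxy/z
wxyz ∧ wxy/z = wxy/z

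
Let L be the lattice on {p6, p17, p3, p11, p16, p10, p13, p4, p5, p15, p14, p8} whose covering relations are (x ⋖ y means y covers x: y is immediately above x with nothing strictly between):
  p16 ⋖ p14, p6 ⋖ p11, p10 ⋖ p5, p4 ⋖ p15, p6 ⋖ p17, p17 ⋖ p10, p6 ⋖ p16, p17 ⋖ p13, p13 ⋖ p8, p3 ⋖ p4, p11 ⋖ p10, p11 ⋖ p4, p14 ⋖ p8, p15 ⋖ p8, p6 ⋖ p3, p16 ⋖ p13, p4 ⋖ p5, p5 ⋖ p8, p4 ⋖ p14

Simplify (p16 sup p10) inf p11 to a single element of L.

p11

p16 ∨ p10 = p8
p8 ∧ p11 = p11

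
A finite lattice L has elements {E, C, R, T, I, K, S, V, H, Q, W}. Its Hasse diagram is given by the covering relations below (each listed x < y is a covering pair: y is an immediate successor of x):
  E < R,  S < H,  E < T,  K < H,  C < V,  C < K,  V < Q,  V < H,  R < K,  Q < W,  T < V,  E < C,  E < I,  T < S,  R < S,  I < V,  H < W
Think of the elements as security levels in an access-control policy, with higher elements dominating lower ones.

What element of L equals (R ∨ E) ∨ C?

R ∨ E = R
R ∨ C = K

K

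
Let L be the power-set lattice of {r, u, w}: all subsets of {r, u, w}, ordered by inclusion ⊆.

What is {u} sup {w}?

{u,w}

Under ⊆, join is union: {u} ∪ {w} = {u,w}.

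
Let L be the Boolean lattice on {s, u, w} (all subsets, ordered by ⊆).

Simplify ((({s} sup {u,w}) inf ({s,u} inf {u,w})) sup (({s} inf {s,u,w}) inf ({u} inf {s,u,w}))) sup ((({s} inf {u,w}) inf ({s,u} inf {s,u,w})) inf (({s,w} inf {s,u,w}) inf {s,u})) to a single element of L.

{u}

{s} ∨ {u,w} = {s,u,w}
{s,u} ∧ {u,w} = {u}
{s,u,w} ∧ {u} = {u}
{s} ∧ {s,u,w} = {s}
{u} ∧ {s,u,w} = {u}
{s} ∧ {u} = ∅
{u} ∨ ∅ = {u}
{s} ∧ {u,w} = ∅
{s,u} ∧ {s,u,w} = {s,u}
∅ ∧ {s,u} = ∅
{s,w} ∧ {s,u,w} = {s,w}
{s,w} ∧ {s,u} = {s}
∅ ∧ {s} = ∅
{u} ∨ ∅ = {u}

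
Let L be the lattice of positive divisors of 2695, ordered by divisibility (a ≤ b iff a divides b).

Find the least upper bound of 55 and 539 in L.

2695

Common upper bounds of {55, 539}: 2695.
The least among these is 2695.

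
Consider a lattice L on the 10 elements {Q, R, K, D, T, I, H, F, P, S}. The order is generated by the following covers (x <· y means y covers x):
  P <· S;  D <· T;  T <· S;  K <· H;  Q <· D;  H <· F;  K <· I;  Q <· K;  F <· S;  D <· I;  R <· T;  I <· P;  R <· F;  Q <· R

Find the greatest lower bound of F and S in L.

F

Common lower bounds of {F, S}: F, H, K, Q, R.
The greatest among these is F.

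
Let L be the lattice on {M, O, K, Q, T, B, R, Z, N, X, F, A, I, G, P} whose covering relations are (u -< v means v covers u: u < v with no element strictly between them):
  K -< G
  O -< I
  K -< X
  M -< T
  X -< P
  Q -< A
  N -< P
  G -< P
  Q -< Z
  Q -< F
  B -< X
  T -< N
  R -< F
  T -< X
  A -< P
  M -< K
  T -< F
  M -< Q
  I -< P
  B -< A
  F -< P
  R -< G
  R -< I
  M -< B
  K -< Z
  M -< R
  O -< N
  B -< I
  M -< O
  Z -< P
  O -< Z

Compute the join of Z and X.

Common upper bounds of {Z, X}: P.
The least among these is P.

P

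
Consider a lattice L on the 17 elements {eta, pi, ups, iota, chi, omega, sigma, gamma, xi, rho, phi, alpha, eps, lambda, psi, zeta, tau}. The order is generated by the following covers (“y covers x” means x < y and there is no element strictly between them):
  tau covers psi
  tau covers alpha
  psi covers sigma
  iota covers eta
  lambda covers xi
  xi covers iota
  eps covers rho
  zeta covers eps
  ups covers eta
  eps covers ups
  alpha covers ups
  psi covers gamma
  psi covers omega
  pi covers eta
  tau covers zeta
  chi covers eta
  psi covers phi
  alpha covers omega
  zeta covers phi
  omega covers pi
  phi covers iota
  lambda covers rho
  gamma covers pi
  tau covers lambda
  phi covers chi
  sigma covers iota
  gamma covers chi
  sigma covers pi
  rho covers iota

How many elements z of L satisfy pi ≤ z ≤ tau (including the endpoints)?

7

The interval [pi, tau] = {alpha, gamma, omega, pi, psi, sigma, tau}, which has 7 elements.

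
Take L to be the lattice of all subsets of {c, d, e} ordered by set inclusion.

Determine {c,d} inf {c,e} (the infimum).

Common lower bounds of {{c,d}, {c,e}}: {c}, {}.
The greatest among these is {c}.

{c}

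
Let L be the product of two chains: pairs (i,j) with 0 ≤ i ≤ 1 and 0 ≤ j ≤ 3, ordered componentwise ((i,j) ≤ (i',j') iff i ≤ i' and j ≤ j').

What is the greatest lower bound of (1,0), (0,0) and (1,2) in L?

Common lower bounds of {(1,0), (0,0), (1,2)}: (0,0).
The greatest among these is (0,0).

(0,0)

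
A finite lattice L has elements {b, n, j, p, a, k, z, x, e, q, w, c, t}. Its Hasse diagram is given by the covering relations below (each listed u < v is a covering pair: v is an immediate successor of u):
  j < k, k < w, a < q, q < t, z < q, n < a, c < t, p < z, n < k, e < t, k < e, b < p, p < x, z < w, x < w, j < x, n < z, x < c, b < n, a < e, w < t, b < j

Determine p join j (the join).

x

Common upper bounds of {p, j}: c, t, w, x.
The least among these is x.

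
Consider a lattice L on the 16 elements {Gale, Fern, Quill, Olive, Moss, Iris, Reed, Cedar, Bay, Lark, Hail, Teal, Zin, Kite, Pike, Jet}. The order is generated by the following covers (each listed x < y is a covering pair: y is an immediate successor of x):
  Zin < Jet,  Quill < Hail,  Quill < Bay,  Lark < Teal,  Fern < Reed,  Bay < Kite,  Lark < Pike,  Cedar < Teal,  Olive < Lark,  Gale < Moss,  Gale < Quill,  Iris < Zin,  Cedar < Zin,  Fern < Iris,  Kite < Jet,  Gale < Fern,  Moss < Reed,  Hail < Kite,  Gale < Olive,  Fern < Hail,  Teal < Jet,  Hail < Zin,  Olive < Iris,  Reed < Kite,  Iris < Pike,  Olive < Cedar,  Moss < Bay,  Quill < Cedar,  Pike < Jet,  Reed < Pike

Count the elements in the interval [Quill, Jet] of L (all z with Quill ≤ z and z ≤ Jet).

8

The interval [Quill, Jet] = {Bay, Cedar, Hail, Jet, Kite, Quill, Teal, Zin}, which has 8 elements.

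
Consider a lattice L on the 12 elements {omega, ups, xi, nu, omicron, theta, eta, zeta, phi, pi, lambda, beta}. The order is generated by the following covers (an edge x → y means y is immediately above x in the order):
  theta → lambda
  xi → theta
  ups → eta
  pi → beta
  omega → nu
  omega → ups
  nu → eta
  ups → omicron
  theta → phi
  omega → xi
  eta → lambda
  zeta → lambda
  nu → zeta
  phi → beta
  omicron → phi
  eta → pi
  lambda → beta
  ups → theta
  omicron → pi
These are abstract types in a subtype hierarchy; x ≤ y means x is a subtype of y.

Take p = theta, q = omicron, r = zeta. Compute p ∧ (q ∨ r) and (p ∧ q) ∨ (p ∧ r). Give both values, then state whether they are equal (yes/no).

theta; ups; no

q ∨ r = beta, so p ∧ (q ∨ r) = theta ∧ beta = theta.
p ∧ q = ups and p ∧ r = omega, so (p ∧ q) ∨ (p ∧ r) = ups ∨ omega = ups.
Equal: no.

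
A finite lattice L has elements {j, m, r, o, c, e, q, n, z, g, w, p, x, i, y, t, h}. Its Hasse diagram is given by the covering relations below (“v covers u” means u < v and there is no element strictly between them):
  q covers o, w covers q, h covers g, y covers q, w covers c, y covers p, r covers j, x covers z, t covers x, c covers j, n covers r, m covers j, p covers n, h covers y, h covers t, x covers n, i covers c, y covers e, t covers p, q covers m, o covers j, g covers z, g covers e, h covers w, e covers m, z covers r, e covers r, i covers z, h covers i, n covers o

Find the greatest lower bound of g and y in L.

e

Common lower bounds of {g, y}: e, j, m, r.
The greatest among these is e.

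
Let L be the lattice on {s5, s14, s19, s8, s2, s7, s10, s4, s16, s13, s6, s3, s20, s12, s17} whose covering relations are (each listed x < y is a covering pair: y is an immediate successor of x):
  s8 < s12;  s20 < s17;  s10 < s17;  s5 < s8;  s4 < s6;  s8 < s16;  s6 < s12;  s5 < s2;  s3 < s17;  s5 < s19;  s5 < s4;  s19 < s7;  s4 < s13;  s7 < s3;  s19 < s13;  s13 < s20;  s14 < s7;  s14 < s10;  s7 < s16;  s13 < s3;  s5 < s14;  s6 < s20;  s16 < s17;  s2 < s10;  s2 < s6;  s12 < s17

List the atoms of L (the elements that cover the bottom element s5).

The atoms are exactly the elements that cover s5: s14, s19, s2, s4, s8.

s14, s19, s2, s4, s8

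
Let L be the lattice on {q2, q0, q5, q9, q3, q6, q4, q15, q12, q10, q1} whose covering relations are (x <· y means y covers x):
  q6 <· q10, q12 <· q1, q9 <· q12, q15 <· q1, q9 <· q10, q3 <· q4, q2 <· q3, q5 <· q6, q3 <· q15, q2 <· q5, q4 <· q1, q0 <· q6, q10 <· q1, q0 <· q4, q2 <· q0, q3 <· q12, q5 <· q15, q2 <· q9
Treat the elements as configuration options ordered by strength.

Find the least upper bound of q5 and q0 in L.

Common upper bounds of {q5, q0}: q1, q10, q6.
The least among these is q6.

q6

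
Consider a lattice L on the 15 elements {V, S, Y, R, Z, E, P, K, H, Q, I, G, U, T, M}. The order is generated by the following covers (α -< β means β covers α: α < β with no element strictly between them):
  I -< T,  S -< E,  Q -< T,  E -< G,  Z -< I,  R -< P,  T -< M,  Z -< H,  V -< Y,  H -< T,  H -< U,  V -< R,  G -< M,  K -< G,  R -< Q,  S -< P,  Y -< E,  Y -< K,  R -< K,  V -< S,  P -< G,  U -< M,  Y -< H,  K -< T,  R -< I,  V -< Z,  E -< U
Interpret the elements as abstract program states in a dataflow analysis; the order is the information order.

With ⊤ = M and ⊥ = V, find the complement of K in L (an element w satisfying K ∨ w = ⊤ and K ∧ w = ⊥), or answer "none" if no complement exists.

none

For every candidate w, either K ∨ w ≠ M or K ∧ w ≠ V; no complement exists.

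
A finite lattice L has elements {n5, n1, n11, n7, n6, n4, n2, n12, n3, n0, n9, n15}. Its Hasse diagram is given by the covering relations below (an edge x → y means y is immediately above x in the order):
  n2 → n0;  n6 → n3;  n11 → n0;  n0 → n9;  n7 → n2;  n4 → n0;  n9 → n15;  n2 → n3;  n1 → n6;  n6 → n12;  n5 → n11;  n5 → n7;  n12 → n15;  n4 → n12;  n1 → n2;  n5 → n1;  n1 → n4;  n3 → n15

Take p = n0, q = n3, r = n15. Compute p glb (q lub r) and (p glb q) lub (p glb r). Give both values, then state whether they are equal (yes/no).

q lub r = n15, so p glb (q lub r) = n0 glb n15 = n0.
p glb q = n2 and p glb r = n0, so (p glb q) lub (p glb r) = n2 lub n0 = n0.
Equal: yes.

n0; n0; yes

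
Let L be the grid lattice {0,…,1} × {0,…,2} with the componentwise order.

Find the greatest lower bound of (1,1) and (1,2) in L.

(1,1)

In a product of chains, the meet is componentwise min, giving (1,1).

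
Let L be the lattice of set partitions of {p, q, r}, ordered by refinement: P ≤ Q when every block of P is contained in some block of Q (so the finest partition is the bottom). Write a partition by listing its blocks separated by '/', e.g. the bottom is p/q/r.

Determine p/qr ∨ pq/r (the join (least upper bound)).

The join of p/qr and pq/r merges any blocks that overlap across the partitions, giving pqr.

pqr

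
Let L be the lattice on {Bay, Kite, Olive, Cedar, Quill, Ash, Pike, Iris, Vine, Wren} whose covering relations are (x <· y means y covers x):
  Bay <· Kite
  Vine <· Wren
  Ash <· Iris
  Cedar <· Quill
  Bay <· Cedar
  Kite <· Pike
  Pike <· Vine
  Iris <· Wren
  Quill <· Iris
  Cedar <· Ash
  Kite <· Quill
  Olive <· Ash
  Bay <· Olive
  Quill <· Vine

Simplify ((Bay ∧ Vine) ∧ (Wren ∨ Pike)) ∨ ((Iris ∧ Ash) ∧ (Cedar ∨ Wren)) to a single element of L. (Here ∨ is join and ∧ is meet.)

Ash

Bay ∧ Vine = Bay
Wren ∨ Pike = Wren
Bay ∧ Wren = Bay
Iris ∧ Ash = Ash
Cedar ∨ Wren = Wren
Ash ∧ Wren = Ash
Bay ∨ Ash = Ash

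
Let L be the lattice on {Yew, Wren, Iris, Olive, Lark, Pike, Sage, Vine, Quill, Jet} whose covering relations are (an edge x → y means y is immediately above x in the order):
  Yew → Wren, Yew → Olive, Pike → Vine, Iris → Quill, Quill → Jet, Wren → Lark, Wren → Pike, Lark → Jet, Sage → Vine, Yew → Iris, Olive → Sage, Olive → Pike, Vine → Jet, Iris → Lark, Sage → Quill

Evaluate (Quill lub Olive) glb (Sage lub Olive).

Quill ∨ Olive = Quill
Sage ∨ Olive = Sage
Quill ∧ Sage = Sage

Sage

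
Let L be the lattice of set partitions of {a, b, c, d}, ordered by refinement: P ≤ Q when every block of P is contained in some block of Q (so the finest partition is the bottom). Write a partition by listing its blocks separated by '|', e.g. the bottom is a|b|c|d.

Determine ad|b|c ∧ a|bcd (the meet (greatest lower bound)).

Common lower bounds of {ad|b|c, a|bcd}: a|b|c|d.
The greatest among these is a|b|c|d.

a|b|c|d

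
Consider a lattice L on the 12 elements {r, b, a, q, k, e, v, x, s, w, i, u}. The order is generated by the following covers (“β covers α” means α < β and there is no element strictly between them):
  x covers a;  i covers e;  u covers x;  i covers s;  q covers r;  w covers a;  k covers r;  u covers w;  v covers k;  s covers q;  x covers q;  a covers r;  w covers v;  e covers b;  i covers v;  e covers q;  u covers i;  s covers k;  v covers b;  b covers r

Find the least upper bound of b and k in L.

v

Common upper bounds of {b, k}: i, u, v, w.
The least among these is v.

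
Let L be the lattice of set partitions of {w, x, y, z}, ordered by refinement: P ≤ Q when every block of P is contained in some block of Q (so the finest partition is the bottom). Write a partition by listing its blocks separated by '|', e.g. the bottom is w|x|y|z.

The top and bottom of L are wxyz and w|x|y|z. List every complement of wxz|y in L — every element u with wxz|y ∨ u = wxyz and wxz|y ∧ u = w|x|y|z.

wy|x|z, w|xy|z, w|x|yz

Need u with wxz|y ∨ u = wxyz and wxz|y ∧ u = w|x|y|z.
Checking each element gives: wy|x|z, w|xy|z, w|x|yz.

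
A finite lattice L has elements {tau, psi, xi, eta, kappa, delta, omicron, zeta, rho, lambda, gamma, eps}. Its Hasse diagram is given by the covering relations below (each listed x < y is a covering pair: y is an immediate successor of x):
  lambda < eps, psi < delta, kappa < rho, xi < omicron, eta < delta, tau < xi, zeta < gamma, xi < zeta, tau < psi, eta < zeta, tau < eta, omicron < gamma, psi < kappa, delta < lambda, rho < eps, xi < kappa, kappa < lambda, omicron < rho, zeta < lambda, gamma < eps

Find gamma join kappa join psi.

eps

Common upper bounds of {gamma, kappa, psi}: eps.
The least among these is eps.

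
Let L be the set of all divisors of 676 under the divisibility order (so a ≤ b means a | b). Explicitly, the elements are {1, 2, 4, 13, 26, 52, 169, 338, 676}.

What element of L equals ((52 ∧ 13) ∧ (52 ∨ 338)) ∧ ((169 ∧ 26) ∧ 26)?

52 ∧ 13 = 13
52 ∨ 338 = 676
13 ∧ 676 = 13
169 ∧ 26 = 13
13 ∧ 26 = 13
13 ∧ 13 = 13

13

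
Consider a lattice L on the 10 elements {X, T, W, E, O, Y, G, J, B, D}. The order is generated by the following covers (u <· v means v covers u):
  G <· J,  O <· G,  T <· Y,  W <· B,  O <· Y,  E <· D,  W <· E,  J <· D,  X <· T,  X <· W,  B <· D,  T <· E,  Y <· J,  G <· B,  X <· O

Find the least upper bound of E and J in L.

Common upper bounds of {E, J}: D.
The least among these is D.

D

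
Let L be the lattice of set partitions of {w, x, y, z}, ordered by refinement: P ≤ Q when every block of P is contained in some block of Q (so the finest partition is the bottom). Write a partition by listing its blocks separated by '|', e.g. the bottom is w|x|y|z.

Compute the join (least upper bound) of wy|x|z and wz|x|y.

wyz|x

The join of wy|x|z and wz|x|y merges any blocks that overlap across the partitions, giving wyz|x.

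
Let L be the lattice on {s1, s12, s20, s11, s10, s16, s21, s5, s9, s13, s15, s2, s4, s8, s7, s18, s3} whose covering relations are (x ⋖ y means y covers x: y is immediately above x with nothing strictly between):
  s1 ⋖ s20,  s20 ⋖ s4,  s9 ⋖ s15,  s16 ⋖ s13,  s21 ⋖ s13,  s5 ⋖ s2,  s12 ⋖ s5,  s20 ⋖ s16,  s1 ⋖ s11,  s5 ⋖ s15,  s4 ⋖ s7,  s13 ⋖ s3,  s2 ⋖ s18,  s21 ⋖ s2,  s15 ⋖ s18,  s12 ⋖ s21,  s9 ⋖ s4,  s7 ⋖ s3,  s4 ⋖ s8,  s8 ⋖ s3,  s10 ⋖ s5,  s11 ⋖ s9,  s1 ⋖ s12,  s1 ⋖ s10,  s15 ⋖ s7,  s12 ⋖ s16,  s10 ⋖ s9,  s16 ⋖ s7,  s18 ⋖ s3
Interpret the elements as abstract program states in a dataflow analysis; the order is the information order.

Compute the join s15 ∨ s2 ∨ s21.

s18

Common upper bounds of {s15, s2, s21}: s18, s3.
The least among these is s18.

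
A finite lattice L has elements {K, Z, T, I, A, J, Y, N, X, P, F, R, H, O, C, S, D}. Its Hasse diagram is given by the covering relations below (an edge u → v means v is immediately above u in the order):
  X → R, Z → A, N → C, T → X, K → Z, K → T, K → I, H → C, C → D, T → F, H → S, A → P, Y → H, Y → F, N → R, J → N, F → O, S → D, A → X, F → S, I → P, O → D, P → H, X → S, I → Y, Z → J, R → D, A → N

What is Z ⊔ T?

Common upper bounds of {Z, T}: D, R, S, X.
The least among these is X.

X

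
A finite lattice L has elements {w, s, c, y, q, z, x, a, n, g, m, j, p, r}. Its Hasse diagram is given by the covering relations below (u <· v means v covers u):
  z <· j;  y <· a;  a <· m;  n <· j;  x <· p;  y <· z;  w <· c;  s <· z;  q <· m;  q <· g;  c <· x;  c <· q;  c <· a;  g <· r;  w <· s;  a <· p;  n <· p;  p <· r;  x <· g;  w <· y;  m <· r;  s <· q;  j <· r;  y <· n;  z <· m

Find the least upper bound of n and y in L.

n

Common upper bounds of {n, y}: j, n, p, r.
The least among these is n.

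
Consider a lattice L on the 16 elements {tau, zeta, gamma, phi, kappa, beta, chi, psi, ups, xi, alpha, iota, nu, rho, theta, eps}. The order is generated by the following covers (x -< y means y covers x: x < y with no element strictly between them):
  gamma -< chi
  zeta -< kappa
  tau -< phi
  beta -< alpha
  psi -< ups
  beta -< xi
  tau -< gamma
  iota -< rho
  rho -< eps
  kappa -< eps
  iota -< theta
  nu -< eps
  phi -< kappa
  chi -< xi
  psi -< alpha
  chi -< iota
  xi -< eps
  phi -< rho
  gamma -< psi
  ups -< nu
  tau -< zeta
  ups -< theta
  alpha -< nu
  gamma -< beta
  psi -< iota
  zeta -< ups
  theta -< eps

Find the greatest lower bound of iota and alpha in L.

psi

Common lower bounds of {iota, alpha}: gamma, psi, tau.
The greatest among these is psi.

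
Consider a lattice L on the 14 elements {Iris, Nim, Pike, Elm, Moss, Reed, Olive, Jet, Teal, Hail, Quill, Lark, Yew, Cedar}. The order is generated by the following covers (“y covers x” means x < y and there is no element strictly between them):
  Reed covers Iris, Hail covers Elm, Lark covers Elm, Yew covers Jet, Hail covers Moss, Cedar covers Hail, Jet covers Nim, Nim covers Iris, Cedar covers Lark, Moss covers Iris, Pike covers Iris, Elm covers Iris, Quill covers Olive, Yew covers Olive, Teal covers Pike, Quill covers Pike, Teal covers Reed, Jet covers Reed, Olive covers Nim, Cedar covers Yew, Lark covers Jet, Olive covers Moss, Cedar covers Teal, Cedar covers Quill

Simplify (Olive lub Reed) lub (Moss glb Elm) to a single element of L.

Yew

Olive ∨ Reed = Yew
Moss ∧ Elm = Iris
Yew ∨ Iris = Yew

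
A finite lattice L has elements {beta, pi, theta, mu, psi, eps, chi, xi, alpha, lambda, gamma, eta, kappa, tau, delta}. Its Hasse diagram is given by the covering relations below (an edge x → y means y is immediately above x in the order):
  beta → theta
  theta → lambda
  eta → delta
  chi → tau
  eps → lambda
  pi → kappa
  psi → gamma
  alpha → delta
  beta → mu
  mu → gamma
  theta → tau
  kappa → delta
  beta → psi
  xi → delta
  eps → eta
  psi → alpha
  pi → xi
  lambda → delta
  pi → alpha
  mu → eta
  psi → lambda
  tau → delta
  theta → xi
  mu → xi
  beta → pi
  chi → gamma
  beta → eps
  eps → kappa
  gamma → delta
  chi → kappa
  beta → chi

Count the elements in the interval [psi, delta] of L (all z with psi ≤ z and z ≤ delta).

5

The interval [psi, delta] = {alpha, delta, gamma, lambda, psi}, which has 5 elements.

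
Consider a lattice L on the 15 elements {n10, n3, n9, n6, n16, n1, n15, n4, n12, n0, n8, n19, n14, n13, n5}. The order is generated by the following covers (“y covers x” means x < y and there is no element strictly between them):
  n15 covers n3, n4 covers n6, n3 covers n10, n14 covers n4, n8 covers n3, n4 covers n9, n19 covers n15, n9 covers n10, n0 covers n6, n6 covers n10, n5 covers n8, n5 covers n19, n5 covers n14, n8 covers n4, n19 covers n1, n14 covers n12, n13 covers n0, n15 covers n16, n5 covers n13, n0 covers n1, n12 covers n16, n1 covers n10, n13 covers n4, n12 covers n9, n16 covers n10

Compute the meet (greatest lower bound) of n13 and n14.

Common lower bounds of {n13, n14}: n10, n4, n6, n9.
The greatest among these is n4.

n4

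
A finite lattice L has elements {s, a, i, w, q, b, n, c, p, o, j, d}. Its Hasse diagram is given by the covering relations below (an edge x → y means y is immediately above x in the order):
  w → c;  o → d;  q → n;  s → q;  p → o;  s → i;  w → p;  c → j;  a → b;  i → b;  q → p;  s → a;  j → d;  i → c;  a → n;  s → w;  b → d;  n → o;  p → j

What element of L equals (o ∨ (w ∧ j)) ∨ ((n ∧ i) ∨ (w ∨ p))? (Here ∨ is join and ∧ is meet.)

w ∧ j = w
o ∨ w = o
n ∧ i = s
w ∨ p = p
s ∨ p = p
o ∨ p = o

o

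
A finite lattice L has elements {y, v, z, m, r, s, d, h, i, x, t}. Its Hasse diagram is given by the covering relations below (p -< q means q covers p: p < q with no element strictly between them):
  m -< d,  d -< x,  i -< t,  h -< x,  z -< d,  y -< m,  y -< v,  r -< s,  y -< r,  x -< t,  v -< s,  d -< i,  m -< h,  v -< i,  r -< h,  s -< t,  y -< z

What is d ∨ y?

d

Common upper bounds of {d, y}: d, i, t, x.
The least among these is d.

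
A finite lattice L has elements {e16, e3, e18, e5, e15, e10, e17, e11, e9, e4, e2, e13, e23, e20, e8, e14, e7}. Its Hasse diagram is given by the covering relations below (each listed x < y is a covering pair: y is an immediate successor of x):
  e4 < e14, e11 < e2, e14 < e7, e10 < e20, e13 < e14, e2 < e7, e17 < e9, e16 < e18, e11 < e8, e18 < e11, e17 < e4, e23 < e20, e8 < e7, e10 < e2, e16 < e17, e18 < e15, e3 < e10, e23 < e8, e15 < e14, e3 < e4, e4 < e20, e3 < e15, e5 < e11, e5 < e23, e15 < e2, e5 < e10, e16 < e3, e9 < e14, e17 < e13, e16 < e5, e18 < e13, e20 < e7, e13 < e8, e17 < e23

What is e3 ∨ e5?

e10

Common upper bounds of {e3, e5}: e10, e2, e20, e7.
The least among these is e10.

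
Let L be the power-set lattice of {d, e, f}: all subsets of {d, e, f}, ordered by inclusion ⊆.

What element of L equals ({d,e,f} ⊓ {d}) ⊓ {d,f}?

{d,e,f} ∧ {d} = {d}
{d} ∧ {d,f} = {d}

{d}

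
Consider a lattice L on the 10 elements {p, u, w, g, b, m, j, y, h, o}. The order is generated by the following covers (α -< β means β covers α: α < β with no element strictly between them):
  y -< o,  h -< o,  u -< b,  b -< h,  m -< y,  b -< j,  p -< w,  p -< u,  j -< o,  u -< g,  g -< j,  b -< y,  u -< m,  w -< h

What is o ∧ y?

Common lower bounds of {o, y}: b, m, p, u, y.
The greatest among these is y.

y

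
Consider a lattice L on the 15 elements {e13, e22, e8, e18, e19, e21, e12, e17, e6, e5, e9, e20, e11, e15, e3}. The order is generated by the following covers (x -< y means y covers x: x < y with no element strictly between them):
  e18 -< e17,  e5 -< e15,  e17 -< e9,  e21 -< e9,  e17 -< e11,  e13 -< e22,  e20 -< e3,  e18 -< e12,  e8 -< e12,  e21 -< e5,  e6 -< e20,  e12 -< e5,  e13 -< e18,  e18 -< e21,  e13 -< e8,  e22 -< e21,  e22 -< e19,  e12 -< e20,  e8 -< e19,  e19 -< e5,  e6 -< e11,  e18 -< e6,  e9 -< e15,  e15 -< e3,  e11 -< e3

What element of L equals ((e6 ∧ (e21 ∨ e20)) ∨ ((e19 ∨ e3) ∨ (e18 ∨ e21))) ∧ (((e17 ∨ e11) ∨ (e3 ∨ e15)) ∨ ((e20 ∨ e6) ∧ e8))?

e21 ∨ e20 = e3
e6 ∧ e3 = e6
e19 ∨ e3 = e3
e18 ∨ e21 = e21
e3 ∨ e21 = e3
e6 ∨ e3 = e3
e17 ∨ e11 = e11
e3 ∨ e15 = e3
e11 ∨ e3 = e3
e20 ∨ e6 = e20
e20 ∧ e8 = e8
e3 ∨ e8 = e3
e3 ∧ e3 = e3

e3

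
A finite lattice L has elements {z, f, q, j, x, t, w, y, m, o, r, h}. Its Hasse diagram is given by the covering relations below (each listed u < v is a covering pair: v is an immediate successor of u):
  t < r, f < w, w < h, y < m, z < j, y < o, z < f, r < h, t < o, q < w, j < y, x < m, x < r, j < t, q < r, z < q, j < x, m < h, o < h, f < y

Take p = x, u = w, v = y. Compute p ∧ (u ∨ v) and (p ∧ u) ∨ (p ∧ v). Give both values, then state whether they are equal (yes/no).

u ∨ v = h, so p ∧ (u ∨ v) = x ∧ h = x.
p ∧ u = z and p ∧ v = j, so (p ∧ u) ∨ (p ∧ v) = z ∨ j = j.
Equal: no.

x; j; no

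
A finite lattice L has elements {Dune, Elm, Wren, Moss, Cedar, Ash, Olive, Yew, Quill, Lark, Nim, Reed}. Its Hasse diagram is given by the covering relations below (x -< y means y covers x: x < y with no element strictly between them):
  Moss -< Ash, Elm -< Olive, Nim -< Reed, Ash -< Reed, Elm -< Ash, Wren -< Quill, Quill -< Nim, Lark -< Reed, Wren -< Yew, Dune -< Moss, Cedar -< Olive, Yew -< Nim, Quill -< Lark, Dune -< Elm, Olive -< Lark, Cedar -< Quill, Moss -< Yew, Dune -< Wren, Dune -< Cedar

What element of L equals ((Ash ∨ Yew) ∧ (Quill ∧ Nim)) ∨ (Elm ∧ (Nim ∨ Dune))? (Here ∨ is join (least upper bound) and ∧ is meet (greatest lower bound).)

Quill

Ash ∨ Yew = Reed
Quill ∧ Nim = Quill
Reed ∧ Quill = Quill
Nim ∨ Dune = Nim
Elm ∧ Nim = Dune
Quill ∨ Dune = Quill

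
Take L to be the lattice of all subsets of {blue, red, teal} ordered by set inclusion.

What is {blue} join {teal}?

{blue,teal}

Under ⊆, join is union: {blue} ∪ {teal} = {blue,teal}.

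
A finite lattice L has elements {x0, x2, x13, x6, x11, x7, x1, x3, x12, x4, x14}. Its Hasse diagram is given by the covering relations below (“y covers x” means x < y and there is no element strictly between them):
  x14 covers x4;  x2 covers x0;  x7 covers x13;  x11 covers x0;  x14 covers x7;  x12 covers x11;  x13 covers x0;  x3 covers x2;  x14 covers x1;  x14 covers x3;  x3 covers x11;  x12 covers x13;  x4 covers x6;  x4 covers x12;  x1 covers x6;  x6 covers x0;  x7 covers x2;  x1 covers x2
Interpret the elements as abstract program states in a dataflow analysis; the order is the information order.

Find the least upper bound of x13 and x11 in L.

x12

Common upper bounds of {x13, x11}: x12, x14, x4.
The least among these is x12.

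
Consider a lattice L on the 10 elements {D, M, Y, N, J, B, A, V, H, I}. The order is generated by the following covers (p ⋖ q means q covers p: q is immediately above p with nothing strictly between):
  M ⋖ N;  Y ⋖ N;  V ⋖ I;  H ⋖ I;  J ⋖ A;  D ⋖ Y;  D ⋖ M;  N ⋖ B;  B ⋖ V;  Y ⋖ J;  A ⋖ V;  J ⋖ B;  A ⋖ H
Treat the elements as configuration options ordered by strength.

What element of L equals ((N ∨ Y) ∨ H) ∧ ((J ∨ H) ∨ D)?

N ∨ Y = N
N ∨ H = I
J ∨ H = H
H ∨ D = H
I ∧ H = H

H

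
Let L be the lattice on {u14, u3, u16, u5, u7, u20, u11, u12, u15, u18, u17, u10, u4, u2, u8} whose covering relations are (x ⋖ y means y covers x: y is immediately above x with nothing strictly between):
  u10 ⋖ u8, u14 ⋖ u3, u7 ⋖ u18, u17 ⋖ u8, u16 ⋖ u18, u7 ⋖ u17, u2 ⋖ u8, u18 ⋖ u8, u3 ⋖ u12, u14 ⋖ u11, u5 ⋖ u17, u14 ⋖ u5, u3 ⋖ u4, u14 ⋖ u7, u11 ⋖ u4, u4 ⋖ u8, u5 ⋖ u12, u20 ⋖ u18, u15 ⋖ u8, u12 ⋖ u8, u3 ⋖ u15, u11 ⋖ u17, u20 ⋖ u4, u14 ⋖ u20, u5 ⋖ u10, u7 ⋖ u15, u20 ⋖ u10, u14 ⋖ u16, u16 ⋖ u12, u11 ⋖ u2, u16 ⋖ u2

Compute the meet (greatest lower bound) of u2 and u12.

Common lower bounds of {u2, u12}: u14, u16.
The greatest among these is u16.

u16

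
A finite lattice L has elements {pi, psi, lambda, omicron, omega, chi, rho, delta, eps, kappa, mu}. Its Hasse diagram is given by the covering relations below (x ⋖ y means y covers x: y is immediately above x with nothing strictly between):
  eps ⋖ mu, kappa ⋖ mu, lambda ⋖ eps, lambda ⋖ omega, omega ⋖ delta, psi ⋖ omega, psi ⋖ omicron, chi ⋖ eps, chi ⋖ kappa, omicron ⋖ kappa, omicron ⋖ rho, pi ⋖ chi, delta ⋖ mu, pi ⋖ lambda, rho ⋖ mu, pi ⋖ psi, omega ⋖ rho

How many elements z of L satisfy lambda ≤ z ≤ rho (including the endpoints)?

The interval [lambda, rho] = {lambda, omega, rho}, which has 3 elements.

3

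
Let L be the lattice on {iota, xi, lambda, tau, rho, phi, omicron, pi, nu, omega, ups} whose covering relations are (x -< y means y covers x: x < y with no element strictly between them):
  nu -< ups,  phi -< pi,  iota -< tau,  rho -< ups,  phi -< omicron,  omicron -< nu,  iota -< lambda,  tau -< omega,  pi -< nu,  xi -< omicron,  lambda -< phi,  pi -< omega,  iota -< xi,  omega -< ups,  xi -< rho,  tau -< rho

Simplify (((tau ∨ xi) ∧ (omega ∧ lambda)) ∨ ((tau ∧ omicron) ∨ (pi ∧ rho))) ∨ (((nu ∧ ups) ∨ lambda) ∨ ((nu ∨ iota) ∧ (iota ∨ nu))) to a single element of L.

tau ∨ xi = rho
omega ∧ lambda = lambda
rho ∧ lambda = iota
tau ∧ omicron = iota
pi ∧ rho = iota
iota ∨ iota = iota
iota ∨ iota = iota
nu ∧ ups = nu
nu ∨ lambda = nu
nu ∨ iota = nu
iota ∨ nu = nu
nu ∧ nu = nu
nu ∨ nu = nu
iota ∨ nu = nu

nu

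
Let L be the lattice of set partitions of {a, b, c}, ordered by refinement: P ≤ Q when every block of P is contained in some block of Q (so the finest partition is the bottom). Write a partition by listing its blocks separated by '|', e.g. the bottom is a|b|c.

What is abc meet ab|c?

ab|c

The meet (common refinement) of abc and ab|c intersects blocks pairwise, giving ab|c.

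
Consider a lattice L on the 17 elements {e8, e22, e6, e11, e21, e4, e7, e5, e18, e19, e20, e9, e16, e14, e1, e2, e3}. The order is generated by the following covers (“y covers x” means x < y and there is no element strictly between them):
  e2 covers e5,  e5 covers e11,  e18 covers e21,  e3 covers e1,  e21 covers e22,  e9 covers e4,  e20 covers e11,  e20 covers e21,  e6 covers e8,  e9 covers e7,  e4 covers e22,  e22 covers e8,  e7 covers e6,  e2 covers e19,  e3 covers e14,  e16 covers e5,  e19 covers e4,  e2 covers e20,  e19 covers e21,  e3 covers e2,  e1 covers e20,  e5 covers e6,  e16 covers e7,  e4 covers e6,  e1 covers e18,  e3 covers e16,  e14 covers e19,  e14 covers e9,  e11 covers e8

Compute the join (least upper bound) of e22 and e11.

Common upper bounds of {e22, e11}: e1, e2, e20, e3.
The least among these is e20.

e20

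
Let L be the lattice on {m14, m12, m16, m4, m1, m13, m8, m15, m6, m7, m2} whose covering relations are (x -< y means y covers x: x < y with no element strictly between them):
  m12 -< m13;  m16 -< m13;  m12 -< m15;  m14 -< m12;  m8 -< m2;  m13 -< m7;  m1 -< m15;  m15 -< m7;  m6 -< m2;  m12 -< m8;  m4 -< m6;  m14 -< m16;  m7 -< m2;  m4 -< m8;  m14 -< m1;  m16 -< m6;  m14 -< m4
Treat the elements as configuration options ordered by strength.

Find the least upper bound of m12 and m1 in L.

Common upper bounds of {m12, m1}: m15, m2, m7.
The least among these is m15.

m15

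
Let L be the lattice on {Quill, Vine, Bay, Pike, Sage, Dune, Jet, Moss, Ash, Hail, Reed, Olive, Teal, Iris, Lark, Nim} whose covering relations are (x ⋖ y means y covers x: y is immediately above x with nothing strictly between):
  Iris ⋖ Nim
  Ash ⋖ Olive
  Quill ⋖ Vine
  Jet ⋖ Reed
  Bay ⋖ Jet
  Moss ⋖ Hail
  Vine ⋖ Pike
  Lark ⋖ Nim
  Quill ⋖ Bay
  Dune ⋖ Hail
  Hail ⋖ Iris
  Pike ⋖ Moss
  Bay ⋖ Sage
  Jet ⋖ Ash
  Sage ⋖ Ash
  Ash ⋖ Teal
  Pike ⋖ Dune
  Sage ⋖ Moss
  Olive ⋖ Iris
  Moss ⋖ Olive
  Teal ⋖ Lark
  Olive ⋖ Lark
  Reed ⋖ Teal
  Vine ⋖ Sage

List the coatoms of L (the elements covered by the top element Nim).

The coatoms are exactly the elements covered by Nim: Iris, Lark.

Iris, Lark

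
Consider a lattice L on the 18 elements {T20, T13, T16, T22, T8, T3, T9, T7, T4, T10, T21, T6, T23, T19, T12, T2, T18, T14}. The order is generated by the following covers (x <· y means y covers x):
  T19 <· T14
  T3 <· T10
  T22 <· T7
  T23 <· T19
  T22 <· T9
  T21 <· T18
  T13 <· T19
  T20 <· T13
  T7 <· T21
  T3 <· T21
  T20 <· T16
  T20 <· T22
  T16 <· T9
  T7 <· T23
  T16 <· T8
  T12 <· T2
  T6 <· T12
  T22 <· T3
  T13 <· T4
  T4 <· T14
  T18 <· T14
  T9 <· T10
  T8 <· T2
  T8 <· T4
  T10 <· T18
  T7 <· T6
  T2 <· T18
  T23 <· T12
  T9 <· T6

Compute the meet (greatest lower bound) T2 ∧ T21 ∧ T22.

T22

Common lower bounds of {T2, T21, T22}: T20, T22.
The greatest among these is T22.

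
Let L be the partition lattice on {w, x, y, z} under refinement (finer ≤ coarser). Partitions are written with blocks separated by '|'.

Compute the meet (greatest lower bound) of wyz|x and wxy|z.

wy|x|z

The meet (common refinement) of wyz|x and wxy|z intersects blocks pairwise, giving wy|x|z.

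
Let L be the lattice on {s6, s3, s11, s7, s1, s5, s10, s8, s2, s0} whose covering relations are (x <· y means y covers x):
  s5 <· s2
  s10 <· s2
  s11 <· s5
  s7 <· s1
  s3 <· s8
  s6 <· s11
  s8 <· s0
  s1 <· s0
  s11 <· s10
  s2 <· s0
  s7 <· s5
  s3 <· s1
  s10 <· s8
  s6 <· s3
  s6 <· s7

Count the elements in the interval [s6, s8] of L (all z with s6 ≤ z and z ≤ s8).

The interval [s6, s8] = {s10, s11, s3, s6, s8}, which has 5 elements.

5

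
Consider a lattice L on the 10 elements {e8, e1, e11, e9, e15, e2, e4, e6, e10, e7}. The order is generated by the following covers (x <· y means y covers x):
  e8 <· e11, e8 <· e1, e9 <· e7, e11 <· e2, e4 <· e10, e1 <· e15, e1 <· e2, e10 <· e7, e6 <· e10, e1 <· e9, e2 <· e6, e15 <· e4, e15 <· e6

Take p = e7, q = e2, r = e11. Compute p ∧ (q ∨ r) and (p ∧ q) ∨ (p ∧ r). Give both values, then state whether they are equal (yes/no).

e2; e2; yes

q ∨ r = e2, so p ∧ (q ∨ r) = e7 ∧ e2 = e2.
p ∧ q = e2 and p ∧ r = e11, so (p ∧ q) ∨ (p ∧ r) = e2 ∨ e11 = e2.
Equal: yes.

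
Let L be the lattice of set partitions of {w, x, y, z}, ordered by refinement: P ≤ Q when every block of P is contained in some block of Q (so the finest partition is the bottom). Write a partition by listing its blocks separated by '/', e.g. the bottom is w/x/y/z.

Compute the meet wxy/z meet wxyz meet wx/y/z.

The meet (common refinement) of wxy/z, wxyz, wx/y/z intersects blocks pairwise, giving wx/y/z.

wx/y/z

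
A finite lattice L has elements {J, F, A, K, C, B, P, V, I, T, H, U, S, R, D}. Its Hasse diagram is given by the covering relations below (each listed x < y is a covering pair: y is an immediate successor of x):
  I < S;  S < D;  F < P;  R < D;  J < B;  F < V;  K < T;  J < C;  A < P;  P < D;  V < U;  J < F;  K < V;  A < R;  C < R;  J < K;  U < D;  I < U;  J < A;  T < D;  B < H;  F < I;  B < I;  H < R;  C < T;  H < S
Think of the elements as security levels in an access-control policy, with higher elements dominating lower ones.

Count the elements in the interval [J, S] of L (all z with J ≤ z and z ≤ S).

The interval [J, S] = {B, F, H, I, J, S}, which has 6 elements.

6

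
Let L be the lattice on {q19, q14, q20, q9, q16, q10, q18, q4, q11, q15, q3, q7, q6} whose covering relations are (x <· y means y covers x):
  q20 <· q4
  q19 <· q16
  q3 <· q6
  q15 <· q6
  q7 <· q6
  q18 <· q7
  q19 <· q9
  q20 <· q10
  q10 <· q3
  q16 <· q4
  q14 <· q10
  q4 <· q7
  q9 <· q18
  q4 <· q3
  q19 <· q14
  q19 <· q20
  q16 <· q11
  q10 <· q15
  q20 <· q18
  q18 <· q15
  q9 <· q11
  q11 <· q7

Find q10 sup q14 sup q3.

Common upper bounds of {q10, q14, q3}: q3, q6.
The least among these is q3.

q3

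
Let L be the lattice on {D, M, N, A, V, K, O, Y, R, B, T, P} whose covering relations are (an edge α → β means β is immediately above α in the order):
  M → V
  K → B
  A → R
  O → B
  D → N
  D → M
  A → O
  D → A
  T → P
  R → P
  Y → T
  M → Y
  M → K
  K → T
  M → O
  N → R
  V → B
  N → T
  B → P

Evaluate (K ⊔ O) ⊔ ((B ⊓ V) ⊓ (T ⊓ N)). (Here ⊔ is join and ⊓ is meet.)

K ∨ O = B
B ∧ V = V
T ∧ N = N
V ∧ N = D
B ∨ D = B

B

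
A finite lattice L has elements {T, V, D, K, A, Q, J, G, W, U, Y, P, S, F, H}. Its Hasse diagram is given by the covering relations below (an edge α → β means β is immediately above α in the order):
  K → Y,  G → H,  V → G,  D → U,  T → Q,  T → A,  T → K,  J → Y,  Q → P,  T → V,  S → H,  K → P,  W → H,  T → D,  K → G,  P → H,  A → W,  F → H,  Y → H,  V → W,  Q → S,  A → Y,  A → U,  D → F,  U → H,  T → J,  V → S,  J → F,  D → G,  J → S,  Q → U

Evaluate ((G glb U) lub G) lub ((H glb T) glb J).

G

G ∧ U = D
D ∨ G = G
H ∧ T = T
T ∧ J = T
G ∨ T = G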